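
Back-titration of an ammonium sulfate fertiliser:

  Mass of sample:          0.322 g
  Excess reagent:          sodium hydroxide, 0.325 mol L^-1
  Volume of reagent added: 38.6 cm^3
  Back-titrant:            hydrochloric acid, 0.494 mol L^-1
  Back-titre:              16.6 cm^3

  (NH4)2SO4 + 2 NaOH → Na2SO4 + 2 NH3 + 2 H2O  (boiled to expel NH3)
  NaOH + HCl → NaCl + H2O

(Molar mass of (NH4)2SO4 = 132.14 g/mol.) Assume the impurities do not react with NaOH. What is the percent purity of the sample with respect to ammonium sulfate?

89.1 %

n(NaOH) added = 0.0386 × 0.325 = 0.0125 mol
n(HCl) used in back-titration = 0.0166 × 0.494 = 8.20 × 10^-3 mol
n(NaOH) left over = 8.20 × 10^-3 mol (1:1 ratio)
n(NaOH) consumed by analyte = 0.0125 − 8.20 × 10^-3 = 4.34 × 10^-3 mol
From the 1:2 ratio, n((NH4)2SO4) = 1/2 × 4.34 × 10^-3 = 2.17 × 10^-3 mol
mass of (NH4)2SO4 = 2.17 × 10^-3 × 132.14 = 0.287 g
% (NH4)2SO4 = 0.287 / 0.322 × 100 = 89.1 %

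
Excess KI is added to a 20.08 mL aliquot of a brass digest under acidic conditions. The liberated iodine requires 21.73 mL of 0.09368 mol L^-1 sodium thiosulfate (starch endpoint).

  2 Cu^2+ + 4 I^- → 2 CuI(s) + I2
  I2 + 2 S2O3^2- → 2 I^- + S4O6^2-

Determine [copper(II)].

0.1014 mol/L

n(S2O3^2-) = 0.02173 × 0.09368 = 2.036 × 10^-3 mol
n(I2) = n(S2O3^2-)/2 = 1.018 × 10^-3 mol
From the 2:1 ratio, n(Cu2+) in the aliquot = 2/1 × 1.018 × 10^-3 = 2.036 × 10^-3 mol
[Cu2+] = 2.036 × 10^-3 / 0.02008 = 0.1014 mol/L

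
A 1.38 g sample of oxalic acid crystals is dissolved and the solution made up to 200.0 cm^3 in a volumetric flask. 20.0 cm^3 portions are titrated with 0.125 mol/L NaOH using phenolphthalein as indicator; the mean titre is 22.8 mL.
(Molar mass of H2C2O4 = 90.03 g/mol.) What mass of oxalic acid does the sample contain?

1.28 g

H2C2O4 + 2 NaOH → Na2C2O4 + 2 H2O
n(NaOH) per titration = 0.0228 × 0.125 = 2.85 × 10^-3 mol
From the 1:2 ratio, n(H2C2O4) in each aliquot = 1/2 × 2.85 × 10^-3 = 1.43 × 10^-3 mol
n(H2C2O4) in the whole flask = 1.43 × 10^-3 × 200.0/20.0 = 0.0143 mol
mass of H2C2O4 = 0.0143 × 90.03 = 1.28 g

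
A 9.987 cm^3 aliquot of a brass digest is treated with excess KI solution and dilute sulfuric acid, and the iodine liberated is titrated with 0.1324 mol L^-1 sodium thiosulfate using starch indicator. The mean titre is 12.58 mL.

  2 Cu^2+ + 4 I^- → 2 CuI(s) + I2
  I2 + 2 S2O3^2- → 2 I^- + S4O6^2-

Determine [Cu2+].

n(S2O3^2-) = 0.01258 × 0.1324 = 1.666 × 10^-3 mol
n(I2) = n(S2O3^2-)/2 = 8.328 × 10^-4 mol
From the 2:1 ratio, n(Cu2+) in the aliquot = 2/1 × 8.328 × 10^-4 = 1.666 × 10^-3 mol
[Cu2+] = 1.666 × 10^-3 / 0.009987 = 0.1668 mol/L

0.1668 mol/L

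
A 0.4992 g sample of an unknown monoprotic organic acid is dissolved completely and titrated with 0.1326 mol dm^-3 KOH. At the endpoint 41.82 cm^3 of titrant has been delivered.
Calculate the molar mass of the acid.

n(KOH) = 0.04182 L × 0.1326 mol/L = 5.545 × 10^-3 mol
n(HA) = 5.545 × 10^-3 mol (1:1 ratio)
M = m / n = 0.4992 g / 5.545 × 10^-3 mol = 90.02 g/mol

90.02 g/mol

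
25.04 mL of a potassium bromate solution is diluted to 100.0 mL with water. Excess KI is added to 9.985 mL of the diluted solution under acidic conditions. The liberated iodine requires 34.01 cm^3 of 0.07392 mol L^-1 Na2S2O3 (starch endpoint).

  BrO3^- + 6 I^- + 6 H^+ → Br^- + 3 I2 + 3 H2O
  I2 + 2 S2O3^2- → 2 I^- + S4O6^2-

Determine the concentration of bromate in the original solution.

0.1676 mol/L

n(S2O3^2-) = 0.03401 × 0.07392 = 2.514 × 10^-3 mol
n(I2) = n(S2O3^2-)/2 = 1.257 × 10^-3 mol
From the 1:3 ratio, n(BrO3^-) in the aliquot = 1/3 × 1.257 × 10^-3 = 4.190 × 10^-4 mol
[BrO3^-]_dilute = 4.190 × 10^-4 / 0.009985 = 0.04196 mol/L
[BrO3^-]_original = 0.04196 × 100.0/25.04 = 0.1676 mol/L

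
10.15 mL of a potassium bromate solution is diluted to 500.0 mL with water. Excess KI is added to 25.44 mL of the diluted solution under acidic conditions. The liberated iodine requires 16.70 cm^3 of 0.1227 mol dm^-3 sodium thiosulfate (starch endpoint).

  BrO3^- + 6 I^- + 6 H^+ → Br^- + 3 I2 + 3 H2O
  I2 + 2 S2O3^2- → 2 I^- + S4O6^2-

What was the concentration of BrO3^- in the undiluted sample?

0.6613 mol/L

n(S2O3^2-) = 0.01670 × 0.1227 = 2.049 × 10^-3 mol
n(I2) = n(S2O3^2-)/2 = 1.025 × 10^-3 mol
From the 1:3 ratio, n(BrO3^-) in the aliquot = 1/3 × 1.025 × 10^-3 = 3.415 × 10^-4 mol
[BrO3^-]_dilute = 3.415 × 10^-4 / 0.02544 = 0.01342 mol/L
[BrO3^-]_original = 0.01342 × 500.0/10.15 = 0.6613 mol/L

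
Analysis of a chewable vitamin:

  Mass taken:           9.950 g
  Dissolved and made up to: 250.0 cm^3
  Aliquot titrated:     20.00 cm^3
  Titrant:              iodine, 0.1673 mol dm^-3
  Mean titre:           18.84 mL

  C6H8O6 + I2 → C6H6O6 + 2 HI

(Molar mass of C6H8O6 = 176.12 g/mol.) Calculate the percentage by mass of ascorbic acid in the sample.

n(I2) per titration = 0.01884 × 0.1673 = 3.152 × 10^-3 mol
n(C6H8O6) in each aliquot = 3.152 × 10^-3 mol (1:1 ratio)
n(C6H8O6) in the whole flask = 3.152 × 10^-3 × 250.0/20.00 = 0.03940 mol
mass of C6H8O6 = 0.03940 × 176.12 = 6.939 g
% C6H8O6 = 6.939 / 9.950 × 100 = 69.74 %

69.74 %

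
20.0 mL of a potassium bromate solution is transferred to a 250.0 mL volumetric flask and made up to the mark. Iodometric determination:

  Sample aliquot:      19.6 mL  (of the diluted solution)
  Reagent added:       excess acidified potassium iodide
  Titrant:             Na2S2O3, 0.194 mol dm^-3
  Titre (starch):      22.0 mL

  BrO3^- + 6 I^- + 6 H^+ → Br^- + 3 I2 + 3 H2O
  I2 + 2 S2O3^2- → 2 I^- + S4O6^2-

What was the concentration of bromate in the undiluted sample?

n(S2O3^2-) = 0.0220 × 0.194 = 4.27 × 10^-3 mol
n(I2) = n(S2O3^2-)/2 = 2.13 × 10^-3 mol
From the 1:3 ratio, n(BrO3^-) in the aliquot = 1/3 × 2.13 × 10^-3 = 7.11 × 10^-4 mol
[BrO3^-]_dilute = 7.11 × 10^-4 / 0.0196 = 0.0363 mol/L
[BrO3^-]_original = 0.0363 × 250.0/20.0 = 0.454 mol/L

0.454 mol/L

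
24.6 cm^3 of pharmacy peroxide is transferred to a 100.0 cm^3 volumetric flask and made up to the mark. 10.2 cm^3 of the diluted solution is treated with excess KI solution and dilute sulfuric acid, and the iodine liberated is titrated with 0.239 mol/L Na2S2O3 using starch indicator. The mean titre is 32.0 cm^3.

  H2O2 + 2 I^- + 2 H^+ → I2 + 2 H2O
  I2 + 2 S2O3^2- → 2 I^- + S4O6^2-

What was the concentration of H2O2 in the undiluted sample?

1.52 mol/L

n(S2O3^2-) = 0.0320 × 0.239 = 7.65 × 10^-3 mol
n(I2) = n(S2O3^2-)/2 = 3.82 × 10^-3 mol
n(H2O2) in the aliquot = 3.82 × 10^-3 mol (1:1 ratio)
[H2O2]_dilute = 3.82 × 10^-3 / 0.0102 = 0.375 mol/L
[H2O2]_original = 0.375 × 100.0/24.6 = 1.52 mol/L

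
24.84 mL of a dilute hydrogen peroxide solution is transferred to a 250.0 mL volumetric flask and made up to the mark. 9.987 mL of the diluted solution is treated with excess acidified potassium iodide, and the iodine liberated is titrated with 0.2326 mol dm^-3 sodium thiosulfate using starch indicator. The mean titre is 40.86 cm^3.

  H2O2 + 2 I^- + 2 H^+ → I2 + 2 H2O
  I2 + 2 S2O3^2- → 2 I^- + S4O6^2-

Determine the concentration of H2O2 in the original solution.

4.789 mol/L

n(S2O3^2-) = 0.04086 × 0.2326 = 9.504 × 10^-3 mol
n(I2) = n(S2O3^2-)/2 = 4.752 × 10^-3 mol
n(H2O2) in the aliquot = 4.752 × 10^-3 mol (1:1 ratio)
[H2O2]_dilute = 4.752 × 10^-3 / 0.009987 = 0.4758 mol/L
[H2O2]_original = 0.4758 × 250.0/24.84 = 4.789 mol/L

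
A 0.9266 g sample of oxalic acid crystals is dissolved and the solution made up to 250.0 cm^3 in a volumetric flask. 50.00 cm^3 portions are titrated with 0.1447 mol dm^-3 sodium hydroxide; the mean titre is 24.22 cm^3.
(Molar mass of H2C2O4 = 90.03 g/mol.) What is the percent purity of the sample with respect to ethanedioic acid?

85.13 %

H2C2O4 + 2 NaOH → Na2C2O4 + 2 H2O
n(NaOH) per titration = 0.02422 × 0.1447 = 3.505 × 10^-3 mol
From the 1:2 ratio, n(H2C2O4) in each aliquot = 1/2 × 3.505 × 10^-3 = 1.752 × 10^-3 mol
n(H2C2O4) in the whole flask = 1.752 × 10^-3 × 250.0/50.00 = 8.762 × 10^-3 mol
mass of H2C2O4 = 8.762 × 10^-3 × 90.03 = 0.7888 g
% H2C2O4 = 0.7888 / 0.9266 × 100 = 85.13 %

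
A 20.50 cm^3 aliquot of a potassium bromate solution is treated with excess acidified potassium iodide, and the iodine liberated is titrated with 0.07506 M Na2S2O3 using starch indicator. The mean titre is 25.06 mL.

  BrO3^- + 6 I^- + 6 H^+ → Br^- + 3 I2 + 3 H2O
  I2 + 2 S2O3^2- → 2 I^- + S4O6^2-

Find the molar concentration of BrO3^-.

n(S2O3^2-) = 0.02506 × 0.07506 = 1.881 × 10^-3 mol
n(I2) = n(S2O3^2-)/2 = 9.405 × 10^-4 mol
From the 1:3 ratio, n(BrO3^-) in the aliquot = 1/3 × 9.405 × 10^-4 = 3.135 × 10^-4 mol
[BrO3^-] = 3.135 × 10^-4 / 0.02050 = 0.01529 mol/L

0.01529 M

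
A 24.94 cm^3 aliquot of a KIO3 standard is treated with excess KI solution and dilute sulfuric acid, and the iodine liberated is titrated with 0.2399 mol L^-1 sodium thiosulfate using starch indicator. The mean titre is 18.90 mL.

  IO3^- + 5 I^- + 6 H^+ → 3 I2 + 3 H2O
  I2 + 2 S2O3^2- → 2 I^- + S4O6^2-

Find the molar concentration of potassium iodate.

0.03030 mol/L

n(S2O3^2-) = 0.01890 × 0.2399 = 4.534 × 10^-3 mol
n(I2) = n(S2O3^2-)/2 = 2.267 × 10^-3 mol
From the 1:3 ratio, n(IO3^-) in the aliquot = 1/3 × 2.267 × 10^-3 = 7.557 × 10^-4 mol
[IO3^-] = 7.557 × 10^-4 / 0.02494 = 0.03030 mol/L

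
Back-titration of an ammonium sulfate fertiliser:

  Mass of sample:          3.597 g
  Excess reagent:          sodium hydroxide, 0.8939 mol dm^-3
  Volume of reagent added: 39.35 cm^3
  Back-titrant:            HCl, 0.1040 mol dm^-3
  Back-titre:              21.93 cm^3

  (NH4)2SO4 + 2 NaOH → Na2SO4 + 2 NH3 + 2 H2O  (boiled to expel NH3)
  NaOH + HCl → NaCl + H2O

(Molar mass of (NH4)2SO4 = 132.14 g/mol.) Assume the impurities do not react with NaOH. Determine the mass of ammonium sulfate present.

n(NaOH) added = 0.03935 × 0.8939 = 0.03517 mol
n(HCl) used in back-titration = 0.02193 × 0.1040 = 2.281 × 10^-3 mol
n(NaOH) left over = 2.281 × 10^-3 mol (1:1 ratio)
n(NaOH) consumed by analyte = 0.03517 − 2.281 × 10^-3 = 0.03289 mol
From the 1:2 ratio, n((NH4)2SO4) = 1/2 × 0.03289 = 0.01645 mol
mass of (NH4)2SO4 = 0.01645 × 132.14 = 2.173 g

2.173 g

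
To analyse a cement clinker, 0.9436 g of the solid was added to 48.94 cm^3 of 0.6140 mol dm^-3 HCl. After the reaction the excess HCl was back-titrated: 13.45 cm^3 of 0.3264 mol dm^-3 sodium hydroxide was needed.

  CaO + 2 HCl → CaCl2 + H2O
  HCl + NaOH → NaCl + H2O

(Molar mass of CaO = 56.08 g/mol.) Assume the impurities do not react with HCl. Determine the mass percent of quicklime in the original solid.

n(HCl) added = 0.04894 × 0.6140 = 0.03005 mol
n(NaOH) used in back-titration = 0.01345 × 0.3264 = 4.390 × 10^-3 mol
n(HCl) left over = 4.390 × 10^-3 mol (1:1 ratio)
n(HCl) consumed by analyte = 0.03005 − 4.390 × 10^-3 = 0.02566 mol
From the 1:2 ratio, n(CaO) = 1/2 × 0.02566 = 0.01283 mol
mass of CaO = 0.01283 × 56.08 = 0.7195 g
% CaO = 0.7195 / 0.9436 × 100 = 76.25 %

76.25 %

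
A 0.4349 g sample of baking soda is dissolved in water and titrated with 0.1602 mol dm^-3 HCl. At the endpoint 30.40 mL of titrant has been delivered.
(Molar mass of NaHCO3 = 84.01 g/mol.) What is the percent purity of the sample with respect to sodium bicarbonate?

NaHCO3 + HCl → NaCl + H2O + CO2
n(HCl) = 0.03040 L × 0.1602 mol/L = 4.870 × 10^-3 mol
n(NaHCO3) = 4.870 × 10^-3 mol (1:1 ratio)
mass of NaHCO3 = 4.870 × 10^-3 × 84.01 g/mol = 0.4091 g
% NaHCO3 = 0.4091 / 0.4349 × 100 = 94.08 %

94.08 %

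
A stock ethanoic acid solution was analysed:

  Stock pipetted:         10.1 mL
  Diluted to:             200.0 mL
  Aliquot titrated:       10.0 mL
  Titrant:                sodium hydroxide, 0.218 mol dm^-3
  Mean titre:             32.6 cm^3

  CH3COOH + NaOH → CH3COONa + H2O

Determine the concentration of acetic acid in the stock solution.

14.1 mol/L

n(NaOH) = 0.0326 × 0.218 = 7.11 × 10^-3 mol
n(CH3COOH) in the aliquot = 7.11 × 10^-3 mol (1:1 ratio)
[CH3COOH]_dilute = 7.11 × 10^-3 / 0.0100 = 0.711 mol/L
Dilution factor = 200.0 / 10.1 = 19.80
[CH3COOH]_stock = 0.711 × 19.80 = 14.1 mol/L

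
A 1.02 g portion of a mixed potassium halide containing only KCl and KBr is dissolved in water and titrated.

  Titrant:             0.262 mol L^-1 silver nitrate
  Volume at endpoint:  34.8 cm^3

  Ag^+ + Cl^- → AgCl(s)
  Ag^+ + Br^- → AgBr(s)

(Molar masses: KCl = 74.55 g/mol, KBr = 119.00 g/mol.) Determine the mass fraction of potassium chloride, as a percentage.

10.7 %

n(AgNO3) = 0.0348 × 0.262 = 9.12 × 10^-3 mol
Let x = n(KCl), y = n(KBr).
Titrant: 1x + 1y = 9.12 × 10^-3;  mass: 74.55x + 119.00y = 1.02
Solving, x = 1.46 × 10^-3 mol, y = 7.66 × 10^-3 mol
mass of KCl = 1.46 × 10^-3 × 74.55 = 0.109 g
% KCl = 0.109 / 1.02 × 100 = 10.7 %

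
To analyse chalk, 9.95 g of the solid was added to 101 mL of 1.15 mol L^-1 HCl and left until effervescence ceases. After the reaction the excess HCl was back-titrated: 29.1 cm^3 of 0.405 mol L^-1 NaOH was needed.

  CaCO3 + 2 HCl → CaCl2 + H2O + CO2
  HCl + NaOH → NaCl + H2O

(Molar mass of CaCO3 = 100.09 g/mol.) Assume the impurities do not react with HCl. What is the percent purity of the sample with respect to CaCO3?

52.5 %

n(HCl) added = 0.101 × 1.15 = 0.116 mol
n(NaOH) used in back-titration = 0.0291 × 0.405 = 0.0118 mol
n(HCl) left over = 0.0118 mol (1:1 ratio)
n(HCl) consumed by analyte = 0.116 − 0.0118 = 0.104 mol
From the 1:2 ratio, n(CaCO3) = 1/2 × 0.104 = 0.0522 mol
mass of CaCO3 = 0.0522 × 100.09 = 5.22 g
% CaCO3 = 5.22 / 9.95 × 100 = 52.5 %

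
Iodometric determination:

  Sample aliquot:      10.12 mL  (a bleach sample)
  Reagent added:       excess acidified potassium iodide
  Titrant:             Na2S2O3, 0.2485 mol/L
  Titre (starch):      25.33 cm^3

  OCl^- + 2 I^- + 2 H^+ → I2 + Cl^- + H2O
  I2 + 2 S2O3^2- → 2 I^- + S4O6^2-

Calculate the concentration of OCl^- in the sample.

n(S2O3^2-) = 0.02533 × 0.2485 = 6.295 × 10^-3 mol
n(I2) = n(S2O3^2-)/2 = 3.147 × 10^-3 mol
n(OCl^-) in the aliquot = 3.147 × 10^-3 mol (1:1 ratio)
[OCl^-] = 3.147 × 10^-3 / 0.01012 = 0.3110 mol/L

0.3110 mol/L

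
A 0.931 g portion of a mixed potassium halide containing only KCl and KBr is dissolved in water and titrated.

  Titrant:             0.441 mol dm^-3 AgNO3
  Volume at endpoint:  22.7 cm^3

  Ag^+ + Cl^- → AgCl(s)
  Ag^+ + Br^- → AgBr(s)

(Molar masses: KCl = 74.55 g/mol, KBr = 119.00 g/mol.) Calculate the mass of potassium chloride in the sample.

0.437 g

n(AgNO3) = 0.0227 × 0.441 = 0.0100 mol
Let x = n(KCl), y = n(KBr).
Titrant: 1x + 1y = 0.0100;  mass: 74.55x + 119.00y = 0.931
Solving, x = 5.86 × 10^-3 mol, y = 4.16 × 10^-3 mol
mass of KCl = 5.86 × 10^-3 × 74.55 = 0.437 g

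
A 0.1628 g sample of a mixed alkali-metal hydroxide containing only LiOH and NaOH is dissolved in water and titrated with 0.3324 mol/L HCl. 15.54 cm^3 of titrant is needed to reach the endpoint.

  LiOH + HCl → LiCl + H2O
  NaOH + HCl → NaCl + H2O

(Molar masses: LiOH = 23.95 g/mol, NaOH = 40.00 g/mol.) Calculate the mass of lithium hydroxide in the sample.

0.06539 g

n(HCl) = 0.01554 × 0.3324 = 5.165 × 10^-3 mol
Let x = n(LiOH), y = n(NaOH).
Titrant: 1x + 1y = 5.165 × 10^-3;  mass: 23.95x + 40.00y = 0.1628
Solving, x = 2.730 × 10^-3 mol, y = 2.435 × 10^-3 mol
mass of LiOH = 2.730 × 10^-3 × 23.95 = 0.06539 g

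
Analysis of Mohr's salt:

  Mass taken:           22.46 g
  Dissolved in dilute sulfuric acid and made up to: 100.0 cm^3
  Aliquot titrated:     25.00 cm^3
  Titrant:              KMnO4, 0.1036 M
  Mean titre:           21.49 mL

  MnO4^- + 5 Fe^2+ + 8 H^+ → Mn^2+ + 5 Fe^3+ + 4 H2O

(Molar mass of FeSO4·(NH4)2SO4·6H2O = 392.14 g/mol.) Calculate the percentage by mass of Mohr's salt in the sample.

77.74 %

n(KMnO4) per titration = 0.02149 × 0.1036 = 2.226 × 10^-3 mol
From the 5:1 ratio, n(FeSO4·(NH4)2SO4·6H2O) in each aliquot = 5/1 × 2.226 × 10^-3 = 0.01113 mol
n(FeSO4·(NH4)2SO4·6H2O) in the whole flask = 0.01113 × 100.0/25.00 = 0.04453 mol
mass of FeSO4·(NH4)2SO4·6H2O = 0.04453 × 392.14 = 17.46 g
% FeSO4·(NH4)2SO4·6H2O = 17.46 / 22.46 × 100 = 77.74 %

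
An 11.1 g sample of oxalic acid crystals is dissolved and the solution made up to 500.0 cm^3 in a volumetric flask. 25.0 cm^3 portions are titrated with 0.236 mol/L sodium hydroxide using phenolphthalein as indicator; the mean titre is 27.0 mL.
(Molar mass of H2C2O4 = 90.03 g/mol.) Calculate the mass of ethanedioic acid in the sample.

H2C2O4 + 2 NaOH → Na2C2O4 + 2 H2O
n(NaOH) per titration = 0.0270 × 0.236 = 6.37 × 10^-3 mol
From the 1:2 ratio, n(H2C2O4) in each aliquot = 1/2 × 6.37 × 10^-3 = 3.19 × 10^-3 mol
n(H2C2O4) in the whole flask = 3.19 × 10^-3 × 500.0/25.0 = 0.0637 mol
mass of H2C2O4 = 0.0637 × 90.03 = 5.74 g

5.74 g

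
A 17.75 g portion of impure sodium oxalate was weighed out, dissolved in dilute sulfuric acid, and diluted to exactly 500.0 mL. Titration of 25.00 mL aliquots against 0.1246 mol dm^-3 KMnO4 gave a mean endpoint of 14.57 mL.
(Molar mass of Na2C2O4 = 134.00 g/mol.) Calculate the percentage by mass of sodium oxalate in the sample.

2 MnO4^- + 5 C2O4^2- + 16 H^+ → 2 Mn^2+ + 10 CO2 + 8 H2O
n(KMnO4) per titration = 0.01457 × 0.1246 = 1.815 × 10^-3 mol
From the 5:2 ratio, n(Na2C2O4) in each aliquot = 5/2 × 1.815 × 10^-3 = 4.539 × 10^-3 mol
n(Na2C2O4) in the whole flask = 4.539 × 10^-3 × 500.0/25.00 = 0.09077 mol
mass of Na2C2O4 = 0.09077 × 134.00 = 12.16 g
% Na2C2O4 = 12.16 / 17.75 × 100 = 68.53 %

68.53 %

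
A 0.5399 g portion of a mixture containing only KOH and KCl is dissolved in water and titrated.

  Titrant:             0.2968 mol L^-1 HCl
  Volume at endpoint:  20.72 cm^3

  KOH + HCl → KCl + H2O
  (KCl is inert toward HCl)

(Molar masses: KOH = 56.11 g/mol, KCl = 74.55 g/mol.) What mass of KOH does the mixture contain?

n(HCl) = 0.02072 × 0.2968 = 6.150 × 10^-3 mol
Let x = n(KOH), y = n(KCl).
Titrant: 1x = 6.150 × 10^-3;  mass: 56.11x + 74.55y = 0.5399
Solving, x = 6.150 × 10^-3 mol, y = 2.614 × 10^-3 mol
mass of KOH = 6.150 × 10^-3 × 56.11 = 0.3451 g

0.3451 g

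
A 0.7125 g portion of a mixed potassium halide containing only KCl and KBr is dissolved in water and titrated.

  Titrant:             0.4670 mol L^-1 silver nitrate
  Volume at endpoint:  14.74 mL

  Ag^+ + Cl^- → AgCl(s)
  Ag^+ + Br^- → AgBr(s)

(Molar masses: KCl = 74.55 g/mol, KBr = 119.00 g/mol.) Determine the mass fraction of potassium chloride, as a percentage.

n(AgNO3) = 0.01474 × 0.4670 = 6.884 × 10^-3 mol
Let x = n(KCl), y = n(KBr).
Titrant: 1x + 1y = 6.884 × 10^-3;  mass: 74.55x + 119.00y = 0.7125
Solving, x = 2.399 × 10^-3 mol, y = 4.484 × 10^-3 mol
mass of KCl = 2.399 × 10^-3 × 74.55 = 0.1789 g
% KCl = 0.1789 / 0.7125 × 100 = 25.10 %

25.10 %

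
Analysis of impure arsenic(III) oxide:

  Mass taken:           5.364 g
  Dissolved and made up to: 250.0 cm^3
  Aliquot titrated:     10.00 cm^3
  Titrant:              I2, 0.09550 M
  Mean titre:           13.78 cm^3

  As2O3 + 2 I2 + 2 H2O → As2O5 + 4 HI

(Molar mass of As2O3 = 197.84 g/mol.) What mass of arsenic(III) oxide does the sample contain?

3.254 g

n(I2) per titration = 0.01378 × 0.09550 = 1.316 × 10^-3 mol
From the 1:2 ratio, n(As2O3) in each aliquot = 1/2 × 1.316 × 10^-3 = 6.580 × 10^-4 mol
n(As2O3) in the whole flask = 6.580 × 10^-4 × 250.0/10.00 = 0.01645 mol
mass of As2O3 = 0.01645 × 197.84 = 3.254 g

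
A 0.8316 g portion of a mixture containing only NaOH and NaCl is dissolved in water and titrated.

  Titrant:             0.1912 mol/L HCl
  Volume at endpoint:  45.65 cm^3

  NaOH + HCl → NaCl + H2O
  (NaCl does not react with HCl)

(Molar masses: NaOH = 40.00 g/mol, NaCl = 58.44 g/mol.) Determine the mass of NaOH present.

n(HCl) = 0.04565 × 0.1912 = 8.728 × 10^-3 mol
Let x = n(NaOH), y = n(NaCl).
Titrant: 1x = 8.728 × 10^-3;  mass: 40.00x + 58.44y = 0.8316
Solving, x = 8.728 × 10^-3 mol, y = 8.256 × 10^-3 mol
mass of NaOH = 8.728 × 10^-3 × 40.00 = 0.3491 g

0.3491 g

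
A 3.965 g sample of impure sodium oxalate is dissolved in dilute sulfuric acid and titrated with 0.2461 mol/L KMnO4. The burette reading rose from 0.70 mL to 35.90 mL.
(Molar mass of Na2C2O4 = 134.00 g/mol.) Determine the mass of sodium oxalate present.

2.902 g

2 MnO4^- + 5 C2O4^2- + 16 H^+ → 2 Mn^2+ + 10 CO2 + 8 H2O
n(KMnO4) = 0.03520 L × 0.2461 mol/L = 8.663 × 10^-3 mol
From the 5:2 ratio, n(Na2C2O4) = 5/2 × 8.663 × 10^-3 = 0.02166 mol
mass of Na2C2O4 = 0.02166 × 134.00 g/mol = 2.902 g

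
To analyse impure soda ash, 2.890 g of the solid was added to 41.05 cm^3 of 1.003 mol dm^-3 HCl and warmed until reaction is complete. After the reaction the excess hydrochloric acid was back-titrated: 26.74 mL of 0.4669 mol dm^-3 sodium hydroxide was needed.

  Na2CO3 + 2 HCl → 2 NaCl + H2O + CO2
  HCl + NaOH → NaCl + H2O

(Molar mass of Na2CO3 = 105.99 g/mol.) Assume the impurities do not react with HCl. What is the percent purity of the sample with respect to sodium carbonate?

n(HCl) added = 0.04105 × 1.003 = 0.04117 mol
n(NaOH) used in back-titration = 0.02674 × 0.4669 = 0.01248 mol
n(HCl) left over = 0.01248 mol (1:1 ratio)
n(HCl) consumed by analyte = 0.04117 − 0.01248 = 0.02869 mol
From the 1:2 ratio, n(Na2CO3) = 1/2 × 0.02869 = 0.01434 mol
mass of Na2CO3 = 0.01434 × 105.99 = 1.520 g
% Na2CO3 = 1.520 / 2.890 × 100 = 52.61 %

52.61 %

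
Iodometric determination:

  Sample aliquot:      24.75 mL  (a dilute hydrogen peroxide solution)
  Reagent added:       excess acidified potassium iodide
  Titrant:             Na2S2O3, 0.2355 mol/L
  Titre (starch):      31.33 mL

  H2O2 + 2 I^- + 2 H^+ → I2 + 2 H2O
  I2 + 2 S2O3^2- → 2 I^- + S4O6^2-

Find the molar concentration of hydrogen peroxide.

0.1491 mol/L

n(S2O3^2-) = 0.03133 × 0.2355 = 7.378 × 10^-3 mol
n(I2) = n(S2O3^2-)/2 = 3.689 × 10^-3 mol
n(H2O2) in the aliquot = 3.689 × 10^-3 mol (1:1 ratio)
[H2O2] = 3.689 × 10^-3 / 0.02475 = 0.1491 mol/L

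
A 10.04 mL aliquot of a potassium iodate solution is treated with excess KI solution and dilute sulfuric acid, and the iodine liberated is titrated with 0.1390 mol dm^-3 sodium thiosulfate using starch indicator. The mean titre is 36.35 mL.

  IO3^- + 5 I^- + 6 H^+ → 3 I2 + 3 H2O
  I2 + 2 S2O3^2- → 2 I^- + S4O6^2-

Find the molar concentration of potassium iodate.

0.08388 mol/L

n(S2O3^2-) = 0.03635 × 0.1390 = 5.053 × 10^-3 mol
n(I2) = n(S2O3^2-)/2 = 2.526 × 10^-3 mol
From the 1:3 ratio, n(IO3^-) in the aliquot = 1/3 × 2.526 × 10^-3 = 8.421 × 10^-4 mol
[IO3^-] = 8.421 × 10^-4 / 0.01004 = 0.08388 mol/L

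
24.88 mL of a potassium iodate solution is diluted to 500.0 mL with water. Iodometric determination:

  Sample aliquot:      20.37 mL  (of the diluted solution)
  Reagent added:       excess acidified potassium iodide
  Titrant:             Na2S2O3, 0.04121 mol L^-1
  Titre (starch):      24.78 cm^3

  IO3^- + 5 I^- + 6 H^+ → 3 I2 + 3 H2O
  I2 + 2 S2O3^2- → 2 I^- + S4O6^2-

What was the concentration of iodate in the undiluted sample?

n(S2O3^2-) = 0.02478 × 0.04121 = 1.021 × 10^-3 mol
n(I2) = n(S2O3^2-)/2 = 5.106 × 10^-4 mol
From the 1:3 ratio, n(IO3^-) in the aliquot = 1/3 × 5.106 × 10^-4 = 1.702 × 10^-4 mol
[IO3^-]_dilute = 1.702 × 10^-4 / 0.02037 = 0.008355 mol/L
[IO3^-]_original = 0.008355 × 500.0/24.88 = 0.1679 mol/L

0.1679 mol/L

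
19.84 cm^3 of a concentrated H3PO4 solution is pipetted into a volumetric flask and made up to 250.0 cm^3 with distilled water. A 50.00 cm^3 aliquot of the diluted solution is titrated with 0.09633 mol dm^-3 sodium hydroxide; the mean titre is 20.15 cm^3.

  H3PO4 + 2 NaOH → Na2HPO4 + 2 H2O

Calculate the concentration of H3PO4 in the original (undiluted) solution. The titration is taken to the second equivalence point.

n(NaOH) = 0.02015 × 0.09633 = 1.941 × 10^-3 mol
From the 1:2 ratio, n(H3PO4) in the aliquot = 1/2 × 1.941 × 10^-3 = 9.705 × 10^-4 mol
[H3PO4]_dilute = 9.705 × 10^-4 / 0.05000 = 0.01941 mol/L
Dilution factor = 250.0 / 19.84 = 12.60
[H3PO4]_stock = 0.01941 × 12.60 = 0.2446 mol/L

0.2446 mol/L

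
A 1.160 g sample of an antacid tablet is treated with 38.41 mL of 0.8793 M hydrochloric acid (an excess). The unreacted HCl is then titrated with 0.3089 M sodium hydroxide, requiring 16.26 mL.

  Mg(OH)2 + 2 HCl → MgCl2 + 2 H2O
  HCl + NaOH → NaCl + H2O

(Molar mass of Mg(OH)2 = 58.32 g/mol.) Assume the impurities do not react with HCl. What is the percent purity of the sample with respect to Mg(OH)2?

n(HCl) added = 0.03841 × 0.8793 = 0.03377 mol
n(NaOH) used in back-titration = 0.01626 × 0.3089 = 5.023 × 10^-3 mol
n(HCl) left over = 5.023 × 10^-3 mol (1:1 ratio)
n(HCl) consumed by analyte = 0.03377 − 5.023 × 10^-3 = 0.02875 mol
From the 1:2 ratio, n(Mg(OH)2) = 1/2 × 0.02875 = 0.01438 mol
mass of Mg(OH)2 = 0.01438 × 58.32 = 0.8384 g
% Mg(OH)2 = 0.8384 / 1.160 × 100 = 72.27 %

72.27 %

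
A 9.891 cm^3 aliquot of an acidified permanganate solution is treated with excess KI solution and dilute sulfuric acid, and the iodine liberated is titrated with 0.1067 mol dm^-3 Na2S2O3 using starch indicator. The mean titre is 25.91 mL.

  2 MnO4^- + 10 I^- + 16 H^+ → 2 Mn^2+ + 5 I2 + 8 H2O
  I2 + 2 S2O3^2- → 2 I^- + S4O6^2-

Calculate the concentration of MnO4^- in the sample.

0.05590 mol/L

n(S2O3^2-) = 0.02591 × 0.1067 = 2.765 × 10^-3 mol
n(I2) = n(S2O3^2-)/2 = 1.382 × 10^-3 mol
From the 2:5 ratio, n(MnO4^-) in the aliquot = 2/5 × 1.382 × 10^-3 = 5.529 × 10^-4 mol
[MnO4^-] = 5.529 × 10^-4 / 0.009891 = 0.05590 mol/L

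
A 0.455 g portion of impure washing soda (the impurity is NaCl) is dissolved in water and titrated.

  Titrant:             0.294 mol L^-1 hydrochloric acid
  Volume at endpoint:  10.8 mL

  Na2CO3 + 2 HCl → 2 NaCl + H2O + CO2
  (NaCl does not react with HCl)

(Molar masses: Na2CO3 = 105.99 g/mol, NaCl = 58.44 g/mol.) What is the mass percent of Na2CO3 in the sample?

n(HCl) = 0.0108 × 0.294 = 3.18 × 10^-3 mol
Let x = n(Na2CO3), y = n(NaCl).
Titrant: 2x = 3.18 × 10^-3;  mass: 105.99x + 58.44y = 0.455
Solving, x = 1.59 × 10^-3 mol, y = 4.91 × 10^-3 mol
mass of Na2CO3 = 1.59 × 10^-3 × 105.99 = 0.168 g
% Na2CO3 = 0.168 / 0.455 × 100 = 37.0 %

37.0 %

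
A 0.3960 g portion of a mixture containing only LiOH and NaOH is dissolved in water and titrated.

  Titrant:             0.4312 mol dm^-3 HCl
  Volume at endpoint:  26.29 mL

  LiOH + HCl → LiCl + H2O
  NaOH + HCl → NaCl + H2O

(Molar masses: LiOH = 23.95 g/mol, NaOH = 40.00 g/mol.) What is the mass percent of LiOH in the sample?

n(HCl) = 0.02629 × 0.4312 = 0.01134 mol
Let x = n(LiOH), y = n(NaOH).
Titrant: 1x + 1y = 0.01134;  mass: 23.95x + 40.00y = 0.3960
Solving, x = 3.579 × 10^-3 mol, y = 7.757 × 10^-3 mol
mass of LiOH = 3.579 × 10^-3 × 23.95 = 0.08573 g
% LiOH = 0.08573 / 0.3960 × 100 = 21.65 %

21.65 %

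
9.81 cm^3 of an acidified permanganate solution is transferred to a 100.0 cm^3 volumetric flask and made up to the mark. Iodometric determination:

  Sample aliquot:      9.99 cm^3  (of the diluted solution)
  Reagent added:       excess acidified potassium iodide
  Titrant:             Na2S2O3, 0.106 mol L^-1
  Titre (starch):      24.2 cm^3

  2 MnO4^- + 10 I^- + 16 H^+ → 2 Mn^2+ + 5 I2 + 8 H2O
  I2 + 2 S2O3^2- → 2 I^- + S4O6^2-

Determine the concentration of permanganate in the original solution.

0.524 mol/L

n(S2O3^2-) = 0.0242 × 0.106 = 2.57 × 10^-3 mol
n(I2) = n(S2O3^2-)/2 = 1.28 × 10^-3 mol
From the 2:5 ratio, n(MnO4^-) in the aliquot = 2/5 × 1.28 × 10^-3 = 5.13 × 10^-4 mol
[MnO4^-]_dilute = 5.13 × 10^-4 / 0.00999 = 0.0514 mol/L
[MnO4^-]_original = 0.0514 × 100.0/9.81 = 0.524 mol/L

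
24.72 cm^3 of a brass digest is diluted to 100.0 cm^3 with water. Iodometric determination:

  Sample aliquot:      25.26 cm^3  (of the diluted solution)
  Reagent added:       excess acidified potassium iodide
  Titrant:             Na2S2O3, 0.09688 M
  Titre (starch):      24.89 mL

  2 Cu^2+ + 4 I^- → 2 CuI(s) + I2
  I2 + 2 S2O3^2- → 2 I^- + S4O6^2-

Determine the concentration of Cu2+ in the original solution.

n(S2O3^2-) = 0.02489 × 0.09688 = 2.411 × 10^-3 mol
n(I2) = n(S2O3^2-)/2 = 1.206 × 10^-3 mol
From the 2:1 ratio, n(Cu2+) in the aliquot = 2/1 × 1.206 × 10^-3 = 2.411 × 10^-3 mol
[Cu2+]_dilute = 2.411 × 10^-3 / 0.02526 = 0.09546 mol/L
[Cu2+]_original = 0.09546 × 100.0/24.72 = 0.3862 mol/L

0.3862 M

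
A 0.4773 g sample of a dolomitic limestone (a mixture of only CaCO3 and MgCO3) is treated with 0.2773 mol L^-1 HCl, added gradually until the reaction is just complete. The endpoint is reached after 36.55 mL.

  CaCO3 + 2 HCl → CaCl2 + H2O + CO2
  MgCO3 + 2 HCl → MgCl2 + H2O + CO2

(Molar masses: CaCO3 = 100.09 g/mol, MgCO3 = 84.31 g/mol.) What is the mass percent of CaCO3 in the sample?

n(HCl) = 0.03655 × 0.2773 = 0.01014 mol
Let x = n(CaCO3), y = n(MgCO3).
Titrant: 2x + 2y = 0.01014;  mass: 100.09x + 84.31y = 0.4773
Solving, x = 3.171 × 10^-3 mol, y = 1.896 × 10^-3 mol
mass of CaCO3 = 3.171 × 10^-3 × 100.09 = 0.3174 g
% CaCO3 = 0.3174 / 0.4773 × 100 = 66.51 %

66.51 %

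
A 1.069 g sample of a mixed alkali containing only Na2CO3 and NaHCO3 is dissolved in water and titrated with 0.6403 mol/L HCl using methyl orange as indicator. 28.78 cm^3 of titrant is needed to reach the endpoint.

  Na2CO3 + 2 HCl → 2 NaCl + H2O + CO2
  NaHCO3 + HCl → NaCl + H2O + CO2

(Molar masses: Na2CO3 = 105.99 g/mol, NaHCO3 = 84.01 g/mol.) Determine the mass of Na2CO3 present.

n(HCl) = 0.02878 × 0.6403 = 0.01843 mol
Let x = n(Na2CO3), y = n(NaHCO3).
Titrant: 2x + 1y = 0.01843;  mass: 105.99x + 84.01y = 1.069
Solving, x = 7.724 × 10^-3 mol, y = 2.980 × 10^-3 mol
mass of Na2CO3 = 7.724 × 10^-3 × 105.99 = 0.8187 g

0.8187 g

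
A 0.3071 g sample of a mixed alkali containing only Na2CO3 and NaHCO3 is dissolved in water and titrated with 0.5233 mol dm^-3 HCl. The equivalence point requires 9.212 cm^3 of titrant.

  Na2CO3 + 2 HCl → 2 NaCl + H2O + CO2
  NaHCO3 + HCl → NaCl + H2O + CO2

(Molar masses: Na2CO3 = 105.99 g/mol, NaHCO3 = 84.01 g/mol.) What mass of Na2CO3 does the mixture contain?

n(HCl) = 0.009212 × 0.5233 = 4.821 × 10^-3 mol
Let x = n(Na2CO3), y = n(NaHCO3).
Titrant: 2x + 1y = 4.821 × 10^-3;  mass: 105.99x + 84.01y = 0.3071
Solving, x = 1.578 × 10^-3 mol, y = 1.665 × 10^-3 mol
mass of Na2CO3 = 1.578 × 10^-3 × 105.99 = 0.1672 g

0.1672 g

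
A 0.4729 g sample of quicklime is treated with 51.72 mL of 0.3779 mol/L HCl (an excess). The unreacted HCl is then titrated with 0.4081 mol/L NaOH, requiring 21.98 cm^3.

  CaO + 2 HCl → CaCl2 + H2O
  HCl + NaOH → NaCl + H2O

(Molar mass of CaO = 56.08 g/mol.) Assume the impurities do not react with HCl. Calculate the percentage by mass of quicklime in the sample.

62.70 %

n(HCl) added = 0.05172 × 0.3779 = 0.01954 mol
n(NaOH) used in back-titration = 0.02198 × 0.4081 = 8.970 × 10^-3 mol
n(HCl) left over = 8.970 × 10^-3 mol (1:1 ratio)
n(HCl) consumed by analyte = 0.01954 − 8.970 × 10^-3 = 0.01057 mol
From the 1:2 ratio, n(CaO) = 1/2 × 0.01057 = 5.287 × 10^-3 mol
mass of CaO = 5.287 × 10^-3 × 56.08 = 0.2965 g
% CaO = 0.2965 / 0.4729 × 100 = 62.70 %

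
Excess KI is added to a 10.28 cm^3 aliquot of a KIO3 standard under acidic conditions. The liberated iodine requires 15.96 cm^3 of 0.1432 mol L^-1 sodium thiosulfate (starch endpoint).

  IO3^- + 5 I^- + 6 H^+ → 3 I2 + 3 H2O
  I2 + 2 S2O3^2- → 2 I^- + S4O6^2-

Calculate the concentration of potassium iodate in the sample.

n(S2O3^2-) = 0.01596 × 0.1432 = 2.285 × 10^-3 mol
n(I2) = n(S2O3^2-)/2 = 1.143 × 10^-3 mol
From the 1:3 ratio, n(IO3^-) in the aliquot = 1/3 × 1.143 × 10^-3 = 3.809 × 10^-4 mol
[IO3^-] = 3.809 × 10^-4 / 0.01028 = 0.03705 mol/L

0.03705 mol/L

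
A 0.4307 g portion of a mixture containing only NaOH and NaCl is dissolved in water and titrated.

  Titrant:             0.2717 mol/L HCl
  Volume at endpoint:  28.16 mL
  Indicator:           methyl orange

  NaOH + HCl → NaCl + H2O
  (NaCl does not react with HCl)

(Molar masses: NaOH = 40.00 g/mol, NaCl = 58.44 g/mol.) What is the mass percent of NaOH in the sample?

71.06 %

n(HCl) = 0.02816 × 0.2717 = 7.651 × 10^-3 mol
Let x = n(NaOH), y = n(NaCl).
Titrant: 1x = 7.651 × 10^-3;  mass: 40.00x + 58.44y = 0.4307
Solving, x = 7.651 × 10^-3 mol, y = 2.133 × 10^-3 mol
mass of NaOH = 7.651 × 10^-3 × 40.00 = 0.3060 g
% NaOH = 0.3060 / 0.4307 × 100 = 71.06 %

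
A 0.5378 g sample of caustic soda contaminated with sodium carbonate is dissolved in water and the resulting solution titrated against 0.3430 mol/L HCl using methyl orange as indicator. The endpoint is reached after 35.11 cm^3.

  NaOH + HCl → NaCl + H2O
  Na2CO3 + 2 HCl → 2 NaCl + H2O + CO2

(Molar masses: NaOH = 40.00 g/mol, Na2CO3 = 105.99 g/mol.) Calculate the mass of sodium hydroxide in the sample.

n(HCl) = 0.03511 × 0.3430 = 0.01204 mol
Let x = n(NaOH), y = n(Na2CO3).
Titrant: 1x + 2y = 0.01204;  mass: 40.00x + 105.99y = 0.5378
Solving, x = 7.726 × 10^-3 mol, y = 2.158 × 10^-3 mol
mass of NaOH = 7.726 × 10^-3 × 40.00 = 0.3091 g

0.3091 g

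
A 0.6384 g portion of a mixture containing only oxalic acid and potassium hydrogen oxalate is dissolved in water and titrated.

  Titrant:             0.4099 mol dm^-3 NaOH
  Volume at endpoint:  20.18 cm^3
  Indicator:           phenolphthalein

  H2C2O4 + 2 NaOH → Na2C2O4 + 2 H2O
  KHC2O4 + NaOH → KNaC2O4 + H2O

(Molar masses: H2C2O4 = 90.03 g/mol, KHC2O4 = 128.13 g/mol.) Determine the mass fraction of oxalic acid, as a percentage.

n(NaOH) = 0.02018 × 0.4099 = 8.272 × 10^-3 mol
Let x = n(H2C2O4), y = n(KHC2O4).
Titrant: 2x + 1y = 8.272 × 10^-3;  mass: 90.03x + 128.13y = 0.6384
Solving, x = 2.535 × 10^-3 mol, y = 3.201 × 10^-3 mol
mass of H2C2O4 = 2.535 × 10^-3 × 90.03 = 0.2283 g
% H2C2O4 = 0.2283 / 0.6384 × 100 = 35.76 %

35.76 %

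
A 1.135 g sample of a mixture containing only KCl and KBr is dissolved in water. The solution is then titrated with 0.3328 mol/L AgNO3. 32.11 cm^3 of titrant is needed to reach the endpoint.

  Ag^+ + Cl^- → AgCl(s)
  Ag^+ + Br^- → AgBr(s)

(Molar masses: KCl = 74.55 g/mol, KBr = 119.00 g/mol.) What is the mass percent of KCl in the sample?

20.19 %

n(AgNO3) = 0.03211 × 0.3328 = 0.01069 mol
Let x = n(KCl), y = n(KBr).
Titrant: 1x + 1y = 0.01069;  mass: 74.55x + 119.00y = 1.135
Solving, x = 3.074 × 10^-3 mol, y = 7.612 × 10^-3 mol
mass of KCl = 3.074 × 10^-3 × 74.55 = 0.2292 g
% KCl = 0.2292 / 1.135 × 100 = 20.19 %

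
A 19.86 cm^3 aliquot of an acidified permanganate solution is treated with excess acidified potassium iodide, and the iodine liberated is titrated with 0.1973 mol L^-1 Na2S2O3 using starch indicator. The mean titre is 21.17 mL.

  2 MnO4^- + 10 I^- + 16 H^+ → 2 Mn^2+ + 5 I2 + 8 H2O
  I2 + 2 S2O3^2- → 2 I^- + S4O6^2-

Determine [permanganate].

0.04206 mol/L

n(S2O3^2-) = 0.02117 × 0.1973 = 4.177 × 10^-3 mol
n(I2) = n(S2O3^2-)/2 = 2.088 × 10^-3 mol
From the 2:5 ratio, n(MnO4^-) in the aliquot = 2/5 × 2.088 × 10^-3 = 8.354 × 10^-4 mol
[MnO4^-] = 8.354 × 10^-4 / 0.01986 = 0.04206 mol/L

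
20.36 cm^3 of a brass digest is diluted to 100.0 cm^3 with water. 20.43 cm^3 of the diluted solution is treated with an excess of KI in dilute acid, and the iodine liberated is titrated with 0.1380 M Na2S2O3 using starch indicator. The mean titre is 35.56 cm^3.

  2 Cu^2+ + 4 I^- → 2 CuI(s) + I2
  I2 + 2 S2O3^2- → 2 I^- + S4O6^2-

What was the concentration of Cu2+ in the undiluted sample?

1.180 M

n(S2O3^2-) = 0.03556 × 0.1380 = 4.907 × 10^-3 mol
n(I2) = n(S2O3^2-)/2 = 2.454 × 10^-3 mol
From the 2:1 ratio, n(Cu2+) in the aliquot = 2/1 × 2.454 × 10^-3 = 4.907 × 10^-3 mol
[Cu2+]_dilute = 4.907 × 10^-3 / 0.02043 = 0.2402 mol/L
[Cu2+]_original = 0.2402 × 100.0/20.36 = 1.180 mol/L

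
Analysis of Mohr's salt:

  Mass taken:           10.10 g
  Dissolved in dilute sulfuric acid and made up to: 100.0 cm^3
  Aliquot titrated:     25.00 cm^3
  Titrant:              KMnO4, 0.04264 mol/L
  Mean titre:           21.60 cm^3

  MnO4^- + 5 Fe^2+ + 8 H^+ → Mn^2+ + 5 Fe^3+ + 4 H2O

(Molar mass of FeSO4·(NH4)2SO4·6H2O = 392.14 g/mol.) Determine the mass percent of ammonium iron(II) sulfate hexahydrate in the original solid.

n(KMnO4) per titration = 0.02160 × 0.04264 = 9.210 × 10^-4 mol
From the 5:1 ratio, n(FeSO4·(NH4)2SO4·6H2O) in each aliquot = 5/1 × 9.210 × 10^-4 = 4.605 × 10^-3 mol
n(FeSO4·(NH4)2SO4·6H2O) in the whole flask = 4.605 × 10^-3 × 100.0/25.00 = 0.01842 mol
mass of FeSO4·(NH4)2SO4·6H2O = 0.01842 × 392.14 = 7.223 g
% FeSO4·(NH4)2SO4·6H2O = 7.223 / 10.10 × 100 = 71.52 %

71.52 %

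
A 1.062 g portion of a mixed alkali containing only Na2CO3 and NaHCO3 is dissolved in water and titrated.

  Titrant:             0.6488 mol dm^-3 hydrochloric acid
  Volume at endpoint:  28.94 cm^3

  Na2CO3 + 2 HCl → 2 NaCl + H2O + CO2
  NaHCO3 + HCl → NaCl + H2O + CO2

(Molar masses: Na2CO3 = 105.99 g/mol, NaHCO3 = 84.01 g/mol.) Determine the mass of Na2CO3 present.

0.8806 g

n(HCl) = 0.02894 × 0.6488 = 0.01878 mol
Let x = n(Na2CO3), y = n(NaHCO3).
Titrant: 2x + 1y = 0.01878;  mass: 105.99x + 84.01y = 1.062
Solving, x = 8.309 × 10^-3 mol, y = 2.159 × 10^-3 mol
mass of Na2CO3 = 8.309 × 10^-3 × 105.99 = 0.8806 g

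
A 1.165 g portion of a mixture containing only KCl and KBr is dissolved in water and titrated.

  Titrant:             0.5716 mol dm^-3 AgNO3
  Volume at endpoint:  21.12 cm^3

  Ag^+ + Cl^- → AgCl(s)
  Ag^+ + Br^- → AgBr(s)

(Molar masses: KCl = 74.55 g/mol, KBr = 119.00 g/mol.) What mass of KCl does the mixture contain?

n(AgNO3) = 0.02112 × 0.5716 = 0.01207 mol
Let x = n(KCl), y = n(KBr).
Titrant: 1x + 1y = 0.01207;  mass: 74.55x + 119.00y = 1.165
Solving, x = 6.110 × 10^-3 mol, y = 5.962 × 10^-3 mol
mass of KCl = 6.110 × 10^-3 × 74.55 = 0.4555 g

0.4555 g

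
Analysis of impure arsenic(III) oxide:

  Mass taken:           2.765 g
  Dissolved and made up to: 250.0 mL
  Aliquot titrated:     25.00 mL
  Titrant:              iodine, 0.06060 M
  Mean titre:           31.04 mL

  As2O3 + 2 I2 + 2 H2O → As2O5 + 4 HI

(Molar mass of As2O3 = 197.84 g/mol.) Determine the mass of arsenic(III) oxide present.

1.861 g

n(I2) per titration = 0.03104 × 0.06060 = 1.881 × 10^-3 mol
From the 1:2 ratio, n(As2O3) in each aliquot = 1/2 × 1.881 × 10^-3 = 9.405 × 10^-4 mol
n(As2O3) in the whole flask = 9.405 × 10^-4 × 250.0/25.00 = 9.405 × 10^-3 mol
mass of As2O3 = 9.405 × 10^-3 × 197.84 = 1.861 g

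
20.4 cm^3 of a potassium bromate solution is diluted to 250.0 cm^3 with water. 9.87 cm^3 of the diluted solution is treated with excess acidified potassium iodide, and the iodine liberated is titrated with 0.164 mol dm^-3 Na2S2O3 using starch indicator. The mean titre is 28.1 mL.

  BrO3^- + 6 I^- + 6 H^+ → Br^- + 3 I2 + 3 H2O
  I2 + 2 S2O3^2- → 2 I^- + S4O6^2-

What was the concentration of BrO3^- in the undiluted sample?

n(S2O3^2-) = 0.0281 × 0.164 = 4.61 × 10^-3 mol
n(I2) = n(S2O3^2-)/2 = 2.30 × 10^-3 mol
From the 1:3 ratio, n(BrO3^-) in the aliquot = 1/3 × 2.30 × 10^-3 = 7.68 × 10^-4 mol
[BrO3^-]_dilute = 7.68 × 10^-4 / 0.00987 = 0.0778 mol/L
[BrO3^-]_original = 0.0778 × 250.0/20.4 = 0.954 mol/L

0.954 mol/L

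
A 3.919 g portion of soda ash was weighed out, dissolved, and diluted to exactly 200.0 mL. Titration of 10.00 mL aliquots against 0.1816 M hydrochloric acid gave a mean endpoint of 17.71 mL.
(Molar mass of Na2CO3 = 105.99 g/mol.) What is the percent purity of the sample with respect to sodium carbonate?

86.98 %

Na2CO3 + 2 HCl → 2 NaCl + H2O + CO2
n(HCl) per titration = 0.01771 × 0.1816 = 3.216 × 10^-3 mol
From the 1:2 ratio, n(Na2CO3) in each aliquot = 1/2 × 3.216 × 10^-3 = 1.608 × 10^-3 mol
n(Na2CO3) in the whole flask = 1.608 × 10^-3 × 200.0/10.00 = 0.03216 mol
mass of Na2CO3 = 0.03216 × 105.99 = 3.409 g
% Na2CO3 = 3.409 / 3.919 × 100 = 86.98 %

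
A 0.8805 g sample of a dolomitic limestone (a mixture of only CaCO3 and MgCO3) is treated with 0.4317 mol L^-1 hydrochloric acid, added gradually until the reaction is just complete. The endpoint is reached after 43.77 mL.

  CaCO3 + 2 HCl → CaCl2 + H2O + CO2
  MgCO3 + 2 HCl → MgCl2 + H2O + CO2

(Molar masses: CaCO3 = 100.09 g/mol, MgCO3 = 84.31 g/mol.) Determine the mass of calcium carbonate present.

0.5325 g

n(HCl) = 0.04377 × 0.4317 = 0.01890 mol
Let x = n(CaCO3), y = n(MgCO3).
Titrant: 2x + 2y = 0.01890;  mass: 100.09x + 84.31y = 0.8805
Solving, x = 5.321 × 10^-3 mol, y = 4.127 × 10^-3 mol
mass of CaCO3 = 5.321 × 10^-3 × 100.09 = 0.5325 g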